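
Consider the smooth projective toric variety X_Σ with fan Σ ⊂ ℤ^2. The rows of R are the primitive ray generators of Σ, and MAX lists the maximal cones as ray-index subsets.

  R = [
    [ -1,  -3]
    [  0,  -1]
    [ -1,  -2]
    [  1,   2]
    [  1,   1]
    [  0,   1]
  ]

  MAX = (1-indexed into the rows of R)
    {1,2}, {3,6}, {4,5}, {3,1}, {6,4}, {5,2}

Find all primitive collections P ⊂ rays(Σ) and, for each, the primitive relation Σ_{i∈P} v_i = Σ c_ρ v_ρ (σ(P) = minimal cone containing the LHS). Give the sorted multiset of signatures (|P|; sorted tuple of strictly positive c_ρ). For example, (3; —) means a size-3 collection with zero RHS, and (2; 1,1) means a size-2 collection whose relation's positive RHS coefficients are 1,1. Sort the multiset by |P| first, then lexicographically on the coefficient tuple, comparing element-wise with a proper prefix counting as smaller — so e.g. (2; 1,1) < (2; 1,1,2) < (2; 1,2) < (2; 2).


9 minimal non-faces of Δ(Σ) (on 6 rays):

  • {2,6}:  v_{2} + v_{6} = 0  ⇒ sig = (2; —)
  • {3,4}:  v_{3} + v_{4} = 0  ⇒ sig = (2; —)
  • {1,4}:  v_{1} + v_{4} = v_{2}  ⇒ sig = (2; 1)
  • {1,6}:  v_{1} + v_{6} = v_{3}  ⇒ sig = (2; 1)
  • {2,3}:  v_{2} + v_{3} = v_{1}  ⇒ sig = (2; 1)
  • {2,4}:  v_{2} + v_{4} = v_{5}  ⇒ sig = (2; 1)
  • {3,5}:  v_{3} + v_{5} = v_{2}  ⇒ sig = (2; 1)
  • {5,6}:  v_{5} + v_{6} = v_{4}  ⇒ sig = (2; 1)
  • {1,5}:  v_{1} + v_{5} = 2·v_{2}  ⇒ sig = (2; 2)

Hence PRS(X_Σ) =
{ (2; —) ×2,  (2; 1) ×6,  (2; 2) }


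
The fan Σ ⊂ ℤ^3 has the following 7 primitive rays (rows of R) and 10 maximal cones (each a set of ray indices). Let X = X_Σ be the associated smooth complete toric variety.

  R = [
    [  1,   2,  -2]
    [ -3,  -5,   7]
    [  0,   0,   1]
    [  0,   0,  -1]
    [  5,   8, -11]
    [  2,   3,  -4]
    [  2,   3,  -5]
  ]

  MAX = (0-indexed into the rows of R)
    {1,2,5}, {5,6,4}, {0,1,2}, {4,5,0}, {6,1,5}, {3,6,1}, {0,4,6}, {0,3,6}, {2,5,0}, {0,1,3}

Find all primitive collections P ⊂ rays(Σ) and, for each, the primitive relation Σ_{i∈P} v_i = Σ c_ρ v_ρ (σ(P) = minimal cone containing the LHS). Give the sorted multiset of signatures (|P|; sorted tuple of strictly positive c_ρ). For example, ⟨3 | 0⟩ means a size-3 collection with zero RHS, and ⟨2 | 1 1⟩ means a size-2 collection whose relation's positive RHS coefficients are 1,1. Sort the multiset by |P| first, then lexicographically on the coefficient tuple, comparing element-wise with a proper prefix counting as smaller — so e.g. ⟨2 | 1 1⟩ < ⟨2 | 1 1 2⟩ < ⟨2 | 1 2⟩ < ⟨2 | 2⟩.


9 minimal non-faces of Δ(Σ) (on 7 rays):

  P={2,3}:  v_{2} + v_{3} = 0  ⇒ sig = ⟨2 | 0⟩
  P={1,4}:  v_{1} + v_{4} = v_{5}  ⇒ sig = ⟨2 | 1⟩
  P={2,6}:  v_{2} + v_{6} = v_{5}  ⇒ sig = ⟨2 | 1⟩
  P={3,5}:  v_{3} + v_{5} = v_{6}  ⇒ sig = ⟨2 | 1⟩
  P={2,4}:  v_{2} + v_{4} = v_{0} + 2·v_{5}  ⇒ sig = ⟨2 | 1 2⟩
  P={3,4}:  v_{3} + v_{4} = v_{0} + 2·v_{6}  ⇒ sig = ⟨2 | 1 2⟩
  P={0,1,6}:  v_{0} + v_{1} + v_{6} = 0  ⇒ sig = ⟨3 | 0⟩
  P={0,1,5}:  v_{0} + v_{1} + v_{5} = v_{2}  ⇒ sig = ⟨3 | 1⟩
  P={0,5,6}:  v_{0} + v_{5} + v_{6} = v_{4}  ⇒ sig = ⟨3 | 1⟩

Signatures (|P|; sorted positive RHS coefficients), sorted:
    ⟨2 | 0⟩
    ⟨2 | 1⟩
    ⟨2 | 1⟩
    ⟨2 | 1⟩
    ⟨2 | 1 2⟩
    ⟨2 | 1 2⟩
    ⟨3 | 0⟩
    ⟨3 | 1⟩
    ⟨3 | 1⟩


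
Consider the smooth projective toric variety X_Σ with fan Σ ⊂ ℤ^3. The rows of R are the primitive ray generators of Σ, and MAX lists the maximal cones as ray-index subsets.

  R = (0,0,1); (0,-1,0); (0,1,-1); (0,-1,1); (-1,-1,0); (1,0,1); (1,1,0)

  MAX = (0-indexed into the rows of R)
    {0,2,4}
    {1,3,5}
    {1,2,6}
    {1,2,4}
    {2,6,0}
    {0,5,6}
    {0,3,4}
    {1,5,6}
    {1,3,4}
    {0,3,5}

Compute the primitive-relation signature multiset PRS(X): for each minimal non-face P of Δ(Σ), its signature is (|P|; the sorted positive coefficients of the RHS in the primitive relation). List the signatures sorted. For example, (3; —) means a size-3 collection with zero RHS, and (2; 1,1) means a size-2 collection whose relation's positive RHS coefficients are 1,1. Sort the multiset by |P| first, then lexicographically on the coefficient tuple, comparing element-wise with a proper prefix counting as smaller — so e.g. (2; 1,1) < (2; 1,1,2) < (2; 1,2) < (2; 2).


Σ has 6 primitive collections:

  P={2,3}:  v_{2} + v_{3} = 0  ⟹  sig = (2; —)
  P={4,6}:  v_{4} + v_{6} = 0  ⟹  sig = (2; —)
  P={0,1}:  v_{0} + v_{1} = v_{3}  ⟹  sig = (2; 1)
  P={2,5}:  v_{2} + v_{5} = v_{6}  ⟹  sig = (2; 1)
  P={3,6}:  v_{3} + v_{6} = v_{5}  ⟹  sig = (2; 1)
  P={4,5}:  v_{4} + v_{5} = v_{3}  ⟹  sig = (2; 1)

Sorted signature multiset PRS(X):
    |P|=2: 6 collections, coeffs (), (), (1), (1), (1), (1)


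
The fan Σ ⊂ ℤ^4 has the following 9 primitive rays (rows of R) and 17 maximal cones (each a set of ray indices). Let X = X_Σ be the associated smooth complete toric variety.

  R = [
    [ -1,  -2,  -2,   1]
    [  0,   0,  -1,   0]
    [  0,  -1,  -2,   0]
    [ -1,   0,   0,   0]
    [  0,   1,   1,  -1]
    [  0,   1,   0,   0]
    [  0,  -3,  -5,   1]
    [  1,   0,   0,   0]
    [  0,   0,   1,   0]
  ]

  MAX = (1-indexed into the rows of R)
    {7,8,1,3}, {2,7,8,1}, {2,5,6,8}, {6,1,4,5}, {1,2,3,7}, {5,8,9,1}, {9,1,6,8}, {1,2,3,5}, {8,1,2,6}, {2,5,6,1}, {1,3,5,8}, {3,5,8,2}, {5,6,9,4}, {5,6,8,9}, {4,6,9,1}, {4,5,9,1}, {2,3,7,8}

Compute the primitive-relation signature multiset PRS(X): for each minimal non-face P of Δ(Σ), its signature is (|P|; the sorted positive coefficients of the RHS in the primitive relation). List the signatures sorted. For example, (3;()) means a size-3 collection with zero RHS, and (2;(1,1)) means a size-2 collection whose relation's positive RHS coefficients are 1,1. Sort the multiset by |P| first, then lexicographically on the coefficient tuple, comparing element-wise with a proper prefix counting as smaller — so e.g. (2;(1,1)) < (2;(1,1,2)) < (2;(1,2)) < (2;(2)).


Minimal non-faces — 14 found among 9 rays, 17 max cones:

  P = {2,9}:  v_{2} + v_{9} = 0 ; sig = (2;())
  P = {4,8}:  v_{4} + v_{8} = 0 ; sig = (2;())
  P = {2,4}:  v_{2} + v_{4} = v_{1} + v_{5} + v_{6} ; sig = (2;(1,1,1))
  P = {3,4}:  v_{3} + v_{4} = v_{1} + v_{2} + v_{5} ; sig = (2;(1,1,1))
  P = {3,9}:  v_{3} + v_{9} = v_{1} + v_{5} + v_{8} ; sig = (2;(1,1,1))
  P = {4,7}:  v_{4} + v_{7} = v_{1} + v_{2} + v_{3} ; sig = (2;(1,1,1))
  P = {7,9}:  v_{7} + v_{9} = v_{1} + v_{3} + v_{8} ; sig = (2;(1,1,1))
  P = {6,7}:  v_{6} + v_{7} = v_{1} + 3·v_{2} + v_{8} ; sig = (2;(1,1,3))
  P = {3,6}:  v_{3} + v_{6} = 2·v_{2} ; sig = (2;(2))
  P = {5,7}:  v_{5} + v_{7} = 2·v_{3} ; sig = (2;(2))
  P = {1,2,3,8}:  v_{1} + v_{2} + v_{3} + v_{8} = v_{7} ; sig = (4;(1))
  P = {1,2,5,8}:  v_{1} + v_{2} + v_{5} + v_{8} = v_{3} ; sig = (4;(1))
  P = {1,5,6,8}:  v_{1} + v_{5} + v_{6} + v_{8} = v_{2} ; sig = (4;(1))
  P = {1,5,6,9}:  v_{1} + v_{5} + v_{6} + v_{9} = v_{4} ; sig = (4;(1))

Hence PRS(X_Σ) =
    (2;())
    (2;())
    (2;(1,1,1))
    (2;(1,1,1))
    (2;(1,1,1))
    (2;(1,1,1))
    (2;(1,1,1))
    (2;(1,1,3))
    (2;(2))
    (2;(2))
    (4;(1))
    (4;(1))
    (4;(1))
    (4;(1))


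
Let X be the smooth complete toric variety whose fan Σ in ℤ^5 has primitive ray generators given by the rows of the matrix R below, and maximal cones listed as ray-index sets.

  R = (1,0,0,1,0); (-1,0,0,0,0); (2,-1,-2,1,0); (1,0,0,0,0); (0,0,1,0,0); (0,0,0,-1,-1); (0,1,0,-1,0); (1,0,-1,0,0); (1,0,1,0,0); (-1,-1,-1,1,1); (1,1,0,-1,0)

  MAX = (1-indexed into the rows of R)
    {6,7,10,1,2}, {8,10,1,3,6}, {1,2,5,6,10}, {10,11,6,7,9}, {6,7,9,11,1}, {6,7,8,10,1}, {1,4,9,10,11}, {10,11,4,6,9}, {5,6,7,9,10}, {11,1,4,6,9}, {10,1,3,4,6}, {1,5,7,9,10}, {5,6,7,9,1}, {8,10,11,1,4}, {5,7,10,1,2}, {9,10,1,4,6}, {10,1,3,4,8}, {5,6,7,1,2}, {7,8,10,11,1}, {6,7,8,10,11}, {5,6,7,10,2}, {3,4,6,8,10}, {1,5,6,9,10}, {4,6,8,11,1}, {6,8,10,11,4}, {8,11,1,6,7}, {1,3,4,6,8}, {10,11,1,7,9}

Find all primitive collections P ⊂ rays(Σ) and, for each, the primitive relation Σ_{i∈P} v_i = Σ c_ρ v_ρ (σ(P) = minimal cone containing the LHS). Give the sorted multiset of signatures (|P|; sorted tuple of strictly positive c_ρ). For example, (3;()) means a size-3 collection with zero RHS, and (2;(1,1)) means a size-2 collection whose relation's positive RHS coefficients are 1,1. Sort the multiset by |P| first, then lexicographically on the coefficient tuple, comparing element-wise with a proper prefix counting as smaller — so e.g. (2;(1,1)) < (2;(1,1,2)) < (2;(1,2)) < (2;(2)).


Σ has 18 primitive collections:

  P = {2,4}:  v_{2} + v_{4} = 0  ⇒ sig = (2;())
  P = {2,9}:  v_{2} + v_{9} = v_{5}  ⇒ sig = (2;(1))
  P = {2,11}:  v_{2} + v_{11} = v_{7}  ⇒ sig = (2;(1))
  P = {4,5}:  v_{4} + v_{5} = v_{9}  ⇒ sig = (2;(1))
  P = {4,7}:  v_{4} + v_{7} = v_{11}  ⇒ sig = (2;(1))
  P = {5,8}:  v_{5} + v_{8} = v_{4}  ⇒ sig = (2;(1))
  P = {5,11}:  v_{5} + v_{11} = v_{7} + v_{9}  ⇒ sig = (2;(1,1))
  P = {2,3}:  v_{2} + v_{3} = v_{1} + v_{6} + v_{8} + v_{10}  ⇒ sig = (2;(1,1,1,1))
  P = {2,8}:  v_{2} + v_{8} = v_{1} + v_{6} + v_{7} + v_{10}  ⇒ sig = (2;(1,1,1,1))
  P = {3,5}:  v_{3} + v_{5} = v_{1} + 2·v_{4} + v_{6} + v_{10}  ⇒ sig = (2;(1,1,1,2))
  P = {3,9}:  v_{3} + v_{9} = v_{1} + 3·v_{4} + v_{6} + v_{10}  ⇒ sig = (2;(1,1,1,3))
  P = {3,11}:  v_{3} + v_{11} = v_{4} + 2·v_{8}  ⇒ sig = (2;(1,2))
  P = {3,7}:  v_{3} + v_{7} = 2·v_{8}  ⇒ sig = (2;(2))
  P = {8,9}:  v_{8} + v_{9} = 2·v_{4}  ⇒ sig = (2;(2))
  P = {1,6,10,11}:  v_{1} + v_{6} + v_{10} + v_{11} = v_{8}  ⇒ sig = (4;(1))
  P = {1,5,6,7,10}:  v_{1} + v_{5} + v_{6} + v_{7} + v_{10} = 0  ⇒ sig = (5;())
  P = {1,4,6,8,10}:  v_{1} + v_{4} + v_{6} + v_{8} + v_{10} = v_{3}  ⇒ sig = (5;(1))
  P = {1,6,7,9,10}:  v_{1} + v_{6} + v_{7} + v_{9} + v_{10} = v_{4}  ⇒ sig = (5;(1))

Sorted signature multiset PRS(X):
    |P|=2: 14 collections, coeffs (), (1), (1), (1), (1), (1), (1,1), (1,1,1,1), (1,1,1,1), (1,1,1,2), (1,1,1,3), (1,2), (2), (2)
    |P|=4: 1 collection, coeffs (1)
    |P|=5: 3 collections, coeffs (), (1), (1)


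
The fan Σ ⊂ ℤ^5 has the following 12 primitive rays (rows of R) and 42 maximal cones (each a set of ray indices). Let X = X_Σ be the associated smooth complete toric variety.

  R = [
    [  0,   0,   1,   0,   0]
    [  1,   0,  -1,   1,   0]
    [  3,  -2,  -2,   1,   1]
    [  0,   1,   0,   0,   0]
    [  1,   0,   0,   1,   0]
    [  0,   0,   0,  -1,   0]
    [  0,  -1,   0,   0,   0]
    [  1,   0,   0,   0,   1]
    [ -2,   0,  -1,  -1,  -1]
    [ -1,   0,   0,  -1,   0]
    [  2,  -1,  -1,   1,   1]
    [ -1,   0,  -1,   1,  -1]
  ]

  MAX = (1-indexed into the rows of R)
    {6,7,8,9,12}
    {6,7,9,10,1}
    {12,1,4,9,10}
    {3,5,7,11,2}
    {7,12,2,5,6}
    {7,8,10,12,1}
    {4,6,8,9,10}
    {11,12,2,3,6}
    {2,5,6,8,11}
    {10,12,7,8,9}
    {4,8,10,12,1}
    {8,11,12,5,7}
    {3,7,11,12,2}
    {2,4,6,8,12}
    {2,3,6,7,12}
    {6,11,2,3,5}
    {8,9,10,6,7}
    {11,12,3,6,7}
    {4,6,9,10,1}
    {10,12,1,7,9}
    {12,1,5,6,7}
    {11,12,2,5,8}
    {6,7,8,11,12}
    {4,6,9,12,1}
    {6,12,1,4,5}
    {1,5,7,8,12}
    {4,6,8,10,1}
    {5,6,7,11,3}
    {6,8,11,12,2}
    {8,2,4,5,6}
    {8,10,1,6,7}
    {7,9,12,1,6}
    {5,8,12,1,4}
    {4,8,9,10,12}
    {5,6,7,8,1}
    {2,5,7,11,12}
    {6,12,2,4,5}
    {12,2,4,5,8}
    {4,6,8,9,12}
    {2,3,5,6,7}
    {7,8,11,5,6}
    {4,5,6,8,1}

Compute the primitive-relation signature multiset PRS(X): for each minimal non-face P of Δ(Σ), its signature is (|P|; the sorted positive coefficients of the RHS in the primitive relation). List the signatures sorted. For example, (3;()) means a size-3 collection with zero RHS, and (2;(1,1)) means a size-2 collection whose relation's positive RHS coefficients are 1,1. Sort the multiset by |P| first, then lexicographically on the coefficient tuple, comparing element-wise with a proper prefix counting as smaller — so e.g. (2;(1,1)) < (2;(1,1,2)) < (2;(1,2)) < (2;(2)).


The 23 primitive collections of Σ (r=12, n=5):

  P={4,7}:  v_{4} + v_{7} = 0 — sig = (2;())
  P={5,10}:  v_{5} + v_{10} = 0 — sig = (2;())
  P={1,2}:  v_{1} + v_{2} = v_{5} — sig = (2;(1))
  P={4,11}:  v_{4} + v_{11} = v_{2} + v_{8} — sig = (2;(1,1))
  P={5,9}:  v_{5} + v_{9} = v_{6} + v_{12} — sig = (2;(1,1))
  P={1,11}:  v_{1} + v_{11} = v_{5} + v_{7} + v_{8} — sig = (2;(1,1,1))
  P={2,10}:  v_{2} + v_{10} = v_{6} + v_{8} + v_{12} — sig = (2;(1,1,1))
  P={3,4}:  v_{3} + v_{4} = v_{2} + v_{6} + v_{11} — sig = (2;(1,1,1))
  P={1,3}:  v_{1} + v_{3} = v_{5} + v_{6} + v_{7} + v_{11} — sig = (2;(1,1,1,1))
  P={3,10}:  v_{3} + v_{10} = 2·v_{6} + v_{7} + v_{8} + v_{11} + v_{12} — sig = (2;(1,1,1,1,2))
  P={10,11}:  v_{10} + v_{11} = v_{6} + v_{7} + 2·v_{8} + v_{12} — sig = (2;(1,1,1,2))
  P={3,9}:  v_{3} + v_{9} = 3·v_{6} + v_{7} + v_{8} + v_{11} + 2·v_{12} — sig = (2;(1,1,1,2,3))
  P={3,8}:  v_{3} + v_{8} = v_{6} + 2·v_{11} — sig = (2;(1,2))
  P={2,9}:  v_{2} + v_{9} = 2·v_{6} + v_{8} + 2·v_{12} — sig = (2;(1,2,2))
  P={9,11}:  v_{9} + v_{11} = 2·v_{6} + v_{7} + 2·v_{8} + 2·v_{12} — sig = (2;(1,2,2,2))
  P={1,8,9}:  v_{1} + v_{8} + v_{9} = v_{10} — sig = (3;(1))
  P={2,7,8}:  v_{2} + v_{7} + v_{8} = v_{11} — sig = (3;(1))
  P={6,10,12}:  v_{6} + v_{10} + v_{12} = v_{9} — sig = (3;(1))
  P={3,5,12}:  v_{3} + v_{5} + v_{12} = 3·v_{2} + 2·v_{7} — sig = (3;(2,3))
  P={1,6,8,12}:  v_{1} + v_{6} + v_{8} + v_{12} = 0 — sig = (4;())
  P={2,6,7,11}:  v_{2} + v_{6} + v_{7} + v_{11} = v_{3} — sig = (4;(1))
  P={5,6,8,12}:  v_{5} + v_{6} + v_{8} + v_{12} = v_{2} — sig = (4;(1))
  P={5,6,11,12}:  v_{5} + v_{6} + v_{11} + v_{12} = 2·v_{2} + v_{7} — sig = (4;(1,2))

Signatures (|P|; sorted positive RHS coefficients), sorted:
    (2;())
    (2;())
    (2;(1))
    (2;(1,1))
    (2;(1,1))
    (2;(1,1,1))
    (2;(1,1,1))
    (2;(1,1,1))
    (2;(1,1,1,1))
    (2;(1,1,1,1,2))
    (2;(1,1,1,2))
    (2;(1,1,1,2,3))
    (2;(1,2))
    (2;(1,2,2))
    (2;(1,2,2,2))
    (3;(1))
    (3;(1))
    (3;(1))
    (3;(2,3))
    (4;())
    (4;(1))
    (4;(1))
    (4;(1,2))


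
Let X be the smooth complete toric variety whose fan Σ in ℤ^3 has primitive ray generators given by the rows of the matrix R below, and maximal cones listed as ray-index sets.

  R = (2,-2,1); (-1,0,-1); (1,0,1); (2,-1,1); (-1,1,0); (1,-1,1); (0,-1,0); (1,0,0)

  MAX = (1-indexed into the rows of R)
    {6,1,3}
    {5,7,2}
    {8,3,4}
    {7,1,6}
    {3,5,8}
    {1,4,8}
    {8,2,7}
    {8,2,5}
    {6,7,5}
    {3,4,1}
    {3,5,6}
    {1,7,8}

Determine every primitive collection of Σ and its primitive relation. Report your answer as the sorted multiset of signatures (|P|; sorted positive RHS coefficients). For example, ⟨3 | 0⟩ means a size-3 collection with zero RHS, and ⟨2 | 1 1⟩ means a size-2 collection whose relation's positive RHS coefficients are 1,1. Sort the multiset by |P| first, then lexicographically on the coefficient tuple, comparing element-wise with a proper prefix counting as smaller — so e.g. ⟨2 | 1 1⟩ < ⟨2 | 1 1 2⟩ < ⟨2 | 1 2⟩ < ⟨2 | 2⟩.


12 collections generate NE(X_Σ); each relation:

  P={2,3}:  v_{2} + v_{3} = 0 — sig = ⟨2 | 0⟩
  P={1,5}:  v_{1} + v_{5} = v_{6} — sig = ⟨2 | 1⟩
  P={2,6}:  v_{2} + v_{6} = v_{7} — sig = ⟨2 | 1⟩
  P={3,7}:  v_{3} + v_{7} = v_{6} — sig = ⟨2 | 1⟩
  P={4,5}:  v_{4} + v_{5} = v_{3} — sig = ⟨2 | 1⟩
  P={4,7}:  v_{4} + v_{7} = v_{1} — sig = ⟨2 | 1⟩
  P={6,8}:  v_{6} + v_{8} = v_{4} — sig = ⟨2 | 1⟩
  P={2,4}:  v_{2} + v_{4} = v_{7} + v_{8} — sig = ⟨2 | 1 1⟩
  P={4,6}:  v_{4} + v_{6} = v_{1} + v_{3} — sig = ⟨2 | 1 1⟩
  P={1,2}:  v_{1} + v_{2} = 2·v_{7} + v_{8} — sig = ⟨2 | 1 2⟩
  P={5,7,8}:  v_{5} + v_{7} + v_{8} = 0 — sig = ⟨3 | 0⟩
  P={1,3,8}:  v_{1} + v_{3} + v_{8} = 2·v_{4} — sig = ⟨3 | 2⟩

Hence PRS(X_Σ) =
    |P|=2: 10 collections, coeffs (), (1), (1), (1), (1), (1), (1), (1,1), (1,1), (1,2)
    |P|=3: 2 collections, coeffs (), (2)


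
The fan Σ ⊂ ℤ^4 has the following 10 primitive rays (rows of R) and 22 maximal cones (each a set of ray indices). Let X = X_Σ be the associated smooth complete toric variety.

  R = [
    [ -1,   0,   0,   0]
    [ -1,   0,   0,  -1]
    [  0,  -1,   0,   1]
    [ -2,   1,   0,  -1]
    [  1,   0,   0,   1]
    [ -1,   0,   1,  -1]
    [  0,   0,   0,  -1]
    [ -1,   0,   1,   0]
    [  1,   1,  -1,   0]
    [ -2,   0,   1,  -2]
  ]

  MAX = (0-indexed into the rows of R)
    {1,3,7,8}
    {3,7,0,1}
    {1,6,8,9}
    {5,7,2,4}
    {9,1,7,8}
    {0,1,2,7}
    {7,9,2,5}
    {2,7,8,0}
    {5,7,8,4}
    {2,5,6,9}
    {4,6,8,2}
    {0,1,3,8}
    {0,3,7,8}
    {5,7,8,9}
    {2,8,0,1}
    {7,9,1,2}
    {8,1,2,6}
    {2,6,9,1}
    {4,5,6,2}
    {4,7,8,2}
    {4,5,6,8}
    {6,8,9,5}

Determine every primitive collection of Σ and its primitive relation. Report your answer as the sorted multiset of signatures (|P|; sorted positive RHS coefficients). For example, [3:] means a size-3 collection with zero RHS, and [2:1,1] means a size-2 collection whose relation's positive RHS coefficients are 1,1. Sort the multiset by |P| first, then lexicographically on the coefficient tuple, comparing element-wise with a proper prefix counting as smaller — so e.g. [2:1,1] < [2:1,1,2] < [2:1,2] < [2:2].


Primitive collections (17):

  P = {1,4}:  v_{1} + v_{4} = 0  ⇒ sig = [2:]
  P = {0,6}:  v_{0} + v_{6} = v_{1}  ⇒ sig = [2:1]
  P = {1,5}:  v_{1} + v_{5} = v_{9}  ⇒ sig = [2:1]
  P = {4,9}:  v_{4} + v_{9} = v_{5}  ⇒ sig = [2:1]
  P = {6,7}:  v_{6} + v_{7} = v_{5}  ⇒ sig = [2:1]
  P = {0,5}:  v_{0} + v_{5} = v_{1} + v_{7}  ⇒ sig = [2:1,1]
  P = {0,4}:  v_{0} + v_{4} = v_{2} + v_{7} + v_{8}  ⇒ sig = [2:1,1,1]
  P = {3,4}:  v_{3} + v_{4} = v_{0} + v_{7} + v_{8}  ⇒ sig = [2:1,1,1]
  P = {3,6}:  v_{3} + v_{6} = 2·v_{1} + v_{7} + v_{8}  ⇒ sig = [2:1,1,2]
  P = {0,9}:  v_{0} + v_{9} = 2·v_{1} + v_{7}  ⇒ sig = [2:1,2]
  P = {3,5}:  v_{3} + v_{5} = 2·v_{1} + 2·v_{7} + v_{8}  ⇒ sig = [2:1,2,2]
  P = {3,9}:  v_{3} + v_{9} = 3·v_{1} + 2·v_{7} + v_{8}  ⇒ sig = [2:1,2,3]
  P = {2,3}:  v_{2} + v_{3} = 2·v_{0}  ⇒ sig = [2:2]
  P = {2,5,8}:  v_{2} + v_{5} + v_{8} = 0  ⇒ sig = [3:]
  P = {2,8,9}:  v_{2} + v_{8} + v_{9} = v_{1}  ⇒ sig = [3:1]
  P = {0,1,7,8}:  v_{0} + v_{1} + v_{7} + v_{8} = v_{3}  ⇒ sig = [4:1]
  P = {1,2,7,8}:  v_{1} + v_{2} + v_{7} + v_{8} = v_{0}  ⇒ sig = [4:1]

Sorted signature multiset PRS(X):
    |P|=2: 13 collections, coeffs (), (1), (1), (1), (1), (1,1), (1,1,1), (1,1,1), (1,1,2), (1,2), (1,2,2), (1,2,3), (2)
    |P|=3: 2 collections, coeffs (), (1)
    |P|=4: 2 collections, coeffs (1), (1)


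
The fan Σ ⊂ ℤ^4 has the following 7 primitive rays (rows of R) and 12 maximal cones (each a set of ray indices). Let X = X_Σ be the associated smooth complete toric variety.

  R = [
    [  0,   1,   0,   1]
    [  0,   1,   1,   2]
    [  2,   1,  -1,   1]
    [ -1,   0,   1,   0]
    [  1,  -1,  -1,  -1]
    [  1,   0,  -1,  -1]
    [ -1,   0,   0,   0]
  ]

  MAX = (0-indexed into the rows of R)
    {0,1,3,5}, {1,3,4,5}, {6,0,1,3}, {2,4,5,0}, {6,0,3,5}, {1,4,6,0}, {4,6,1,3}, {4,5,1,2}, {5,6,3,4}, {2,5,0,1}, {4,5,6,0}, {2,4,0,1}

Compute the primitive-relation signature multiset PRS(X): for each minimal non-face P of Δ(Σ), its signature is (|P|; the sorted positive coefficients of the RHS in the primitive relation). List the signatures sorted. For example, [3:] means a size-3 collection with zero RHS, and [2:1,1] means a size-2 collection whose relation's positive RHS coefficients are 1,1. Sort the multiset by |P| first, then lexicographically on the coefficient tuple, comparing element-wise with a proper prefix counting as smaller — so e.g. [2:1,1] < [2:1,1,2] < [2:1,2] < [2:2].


|primitive collections| = 5. Relations:

  • {2,3}:  v_{2} + v_{3} = v_{1} + v_{5}  ⟹  sig = [2:1,1]
  • {2,6}:  v_{2} + v_{6} = 2·v_{0} + v_{4}  ⟹  sig = [2:1,2]
  • {0,3,4}:  v_{0} + v_{3} + v_{4} = 0  ⟹  sig = [3:]
  • {1,5,6}:  v_{1} + v_{5} + v_{6} = v_{0}  ⟹  sig = [3:1]
  • {0,1,4,5}:  v_{0} + v_{1} + v_{4} + v_{5} = v_{2}  ⟹  sig = [4:1]

Hence PRS(X_Σ) =
[[2:1,1], [2:1,2], [3:], [3:1], [4:1]]


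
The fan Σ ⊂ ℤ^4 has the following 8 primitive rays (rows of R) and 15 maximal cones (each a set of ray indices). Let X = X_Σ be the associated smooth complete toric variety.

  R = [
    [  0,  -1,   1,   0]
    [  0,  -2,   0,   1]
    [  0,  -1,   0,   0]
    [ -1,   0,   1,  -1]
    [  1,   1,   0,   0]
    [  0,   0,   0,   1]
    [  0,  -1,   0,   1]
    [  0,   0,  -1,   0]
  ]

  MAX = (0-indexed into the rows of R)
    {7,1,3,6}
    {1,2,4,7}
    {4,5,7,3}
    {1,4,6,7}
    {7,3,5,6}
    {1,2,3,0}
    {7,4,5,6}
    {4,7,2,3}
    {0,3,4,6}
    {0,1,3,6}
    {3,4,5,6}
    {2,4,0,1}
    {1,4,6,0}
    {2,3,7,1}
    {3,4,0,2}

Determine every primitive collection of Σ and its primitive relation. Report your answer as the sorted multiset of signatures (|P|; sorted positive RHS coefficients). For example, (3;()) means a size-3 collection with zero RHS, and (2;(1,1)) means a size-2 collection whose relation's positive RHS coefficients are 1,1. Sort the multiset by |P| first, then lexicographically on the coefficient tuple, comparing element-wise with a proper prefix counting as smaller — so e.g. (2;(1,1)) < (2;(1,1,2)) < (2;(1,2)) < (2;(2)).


7 collections generate NE(X_Σ); each relation:

  {0,7}:  v_{0} + v_{7} = v_{2}  →  sig = (2;(1))
  {2,5}:  v_{2} + v_{5} = v_{6}  →  sig = (2;(1))
  {2,6}:  v_{2} + v_{6} = v_{1}  →  sig = (2;(1))
  {0,5}:  v_{0} + v_{5} = v_{3} + v_{4} + 2·v_{6}  →  sig = (2;(1,1,2))
  {1,5}:  v_{1} + v_{5} = 2·v_{6}  →  sig = (2;(2))
  {1,3,4}:  v_{1} + v_{3} + v_{4} = v_{0}  →  sig = (3;(1))
  {3,4,6,7}:  v_{3} + v_{4} + v_{6} + v_{7} = 0  →  sig = (4;())

Hence PRS(X_Σ) =
{ (2;(1)) ×3,  (2;(1,1,2)),  (2;(2)),  (3;(1)),  (4;()) }


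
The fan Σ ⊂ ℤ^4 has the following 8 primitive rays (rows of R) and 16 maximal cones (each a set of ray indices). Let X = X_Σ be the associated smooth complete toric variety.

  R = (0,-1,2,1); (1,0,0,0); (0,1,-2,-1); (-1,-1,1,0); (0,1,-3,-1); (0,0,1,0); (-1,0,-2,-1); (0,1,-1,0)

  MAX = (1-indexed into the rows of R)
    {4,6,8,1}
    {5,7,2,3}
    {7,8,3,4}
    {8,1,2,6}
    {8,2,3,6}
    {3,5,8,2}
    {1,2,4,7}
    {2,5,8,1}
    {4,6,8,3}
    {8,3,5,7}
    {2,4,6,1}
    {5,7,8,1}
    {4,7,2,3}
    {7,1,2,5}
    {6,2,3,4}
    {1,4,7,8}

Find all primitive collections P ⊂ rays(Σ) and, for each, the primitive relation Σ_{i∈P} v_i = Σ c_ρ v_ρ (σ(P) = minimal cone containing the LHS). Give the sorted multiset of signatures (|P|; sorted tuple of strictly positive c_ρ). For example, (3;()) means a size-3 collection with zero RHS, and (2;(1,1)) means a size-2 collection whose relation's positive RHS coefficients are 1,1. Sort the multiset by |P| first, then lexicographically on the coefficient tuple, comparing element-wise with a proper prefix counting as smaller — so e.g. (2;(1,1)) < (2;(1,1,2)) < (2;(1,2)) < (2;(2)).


6 collections generate NE(X_Σ); each relation:

  {1,3}:  v_{1} + v_{3} = 0  ⟹  sig = (2;())
  {4,5}:  v_{4} + v_{5} = v_{7}  ⟹  sig = (2;(1))
  {5,6}:  v_{5} + v_{6} = v_{3}  ⟹  sig = (2;(1))
  {6,7}:  v_{6} + v_{7} = v_{3} + v_{4}  ⟹  sig = (2;(1,1))
  {2,4,8}:  v_{2} + v_{4} + v_{8} = 0  ⟹  sig = (3;())
  {2,7,8}:  v_{2} + v_{7} + v_{8} = v_{5}  ⟹  sig = (3;(1))

so the primitive-relation signature multiset is
    (2;())
    (2;(1))
    (2;(1))
    (2;(1,1))
    (3;())
    (3;(1))


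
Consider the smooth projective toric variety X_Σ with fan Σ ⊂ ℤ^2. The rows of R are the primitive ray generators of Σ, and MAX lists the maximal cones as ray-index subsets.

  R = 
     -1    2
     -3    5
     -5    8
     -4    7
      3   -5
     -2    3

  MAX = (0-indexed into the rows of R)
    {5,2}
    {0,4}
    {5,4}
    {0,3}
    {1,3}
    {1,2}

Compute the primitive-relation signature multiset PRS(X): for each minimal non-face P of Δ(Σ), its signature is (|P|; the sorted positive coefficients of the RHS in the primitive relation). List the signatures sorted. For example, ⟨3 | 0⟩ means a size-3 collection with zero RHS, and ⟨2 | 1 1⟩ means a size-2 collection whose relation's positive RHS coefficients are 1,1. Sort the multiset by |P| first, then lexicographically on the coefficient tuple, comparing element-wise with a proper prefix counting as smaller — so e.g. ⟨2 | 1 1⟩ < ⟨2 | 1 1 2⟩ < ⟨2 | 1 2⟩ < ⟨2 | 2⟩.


9 minimal non-faces of Δ(Σ) (on 6 rays):

  P = {1,4}:  v_{1} + v_{4} = 0  ⇒ sig = ⟨2 | 0⟩
  P = {0,1}:  v_{0} + v_{1} = v_{3}  ⇒ sig = ⟨2 | 1⟩
  P = {0,5}:  v_{0} + v_{5} = v_{1}  ⇒ sig = ⟨2 | 1⟩
  P = {1,5}:  v_{1} + v_{5} = v_{2}  ⇒ sig = ⟨2 | 1⟩
  P = {2,4}:  v_{2} + v_{4} = v_{5}  ⇒ sig = ⟨2 | 1⟩
  P = {3,4}:  v_{3} + v_{4} = v_{0}  ⇒ sig = ⟨2 | 1⟩
  P = {0,2}:  v_{0} + v_{2} = 2·v_{1}  ⇒ sig = ⟨2 | 2⟩
  P = {3,5}:  v_{3} + v_{5} = 2·v_{1}  ⇒ sig = ⟨2 | 2⟩
  P = {2,3}:  v_{2} + v_{3} = 3·v_{1}  ⇒ sig = ⟨2 | 3⟩

Signatures (|P|; sorted positive RHS coefficients), sorted:
    ⟨2 | 0⟩
    ⟨2 | 1⟩
    ⟨2 | 1⟩
    ⟨2 | 1⟩
    ⟨2 | 1⟩
    ⟨2 | 1⟩
    ⟨2 | 2⟩
    ⟨2 | 2⟩
    ⟨2 | 3⟩


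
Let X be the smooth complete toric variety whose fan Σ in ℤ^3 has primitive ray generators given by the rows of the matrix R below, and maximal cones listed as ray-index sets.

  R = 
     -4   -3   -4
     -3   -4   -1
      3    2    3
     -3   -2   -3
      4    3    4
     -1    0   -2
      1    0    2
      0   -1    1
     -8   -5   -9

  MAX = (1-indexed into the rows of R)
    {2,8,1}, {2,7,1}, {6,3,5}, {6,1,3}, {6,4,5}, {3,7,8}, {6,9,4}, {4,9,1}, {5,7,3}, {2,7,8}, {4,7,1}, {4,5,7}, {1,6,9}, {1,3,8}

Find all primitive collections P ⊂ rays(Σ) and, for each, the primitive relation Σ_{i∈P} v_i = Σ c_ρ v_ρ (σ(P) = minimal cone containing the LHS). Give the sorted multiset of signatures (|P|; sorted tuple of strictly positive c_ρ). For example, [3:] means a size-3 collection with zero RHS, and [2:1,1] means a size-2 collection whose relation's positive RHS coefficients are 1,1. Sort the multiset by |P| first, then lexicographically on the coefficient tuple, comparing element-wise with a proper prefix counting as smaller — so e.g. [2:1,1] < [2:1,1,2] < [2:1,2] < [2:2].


Primitive collections (18):

  • {1,5}:  v_{1} + v_{5} = 0 — sig = [2:]
  • {3,4}:  v_{3} + v_{4} = 0 — sig = [2:]
  • {6,7}:  v_{6} + v_{7} = 0 — sig = [2:]
  • {2,5}:  v_{2} + v_{5} = v_{7} + v_{8} — sig = [2:1,1]
  • {2,6}:  v_{2} + v_{6} = v_{1} + v_{8} — sig = [2:1,1]
  • {3,9}:  v_{3} + v_{9} = v_{1} + v_{6} — sig = [2:1,1]
  • {4,8}:  v_{4} + v_{8} = v_{1} + v_{7} — sig = [2:1,1]
  • {5,8}:  v_{5} + v_{8} = v_{3} + v_{7} — sig = [2:1,1]
  • {5,9}:  v_{5} + v_{9} = v_{4} + v_{6} — sig = [2:1,1]
  • {6,8}:  v_{6} + v_{8} = v_{1} + v_{3} — sig = [2:1,1]
  • {7,9}:  v_{7} + v_{9} = v_{1} + v_{4} — sig = [2:1,1]
  • {2,9}:  v_{2} + v_{9} = 3·v_{1} + v_{7} — sig = [2:1,3]
  • {2,3}:  v_{2} + v_{3} = 2·v_{8} — sig = [2:2]
  • {8,9}:  v_{8} + v_{9} = 2·v_{1} — sig = [2:2]
  • {2,4}:  v_{2} + v_{4} = 2·v_{1} + 2·v_{7} — sig = [2:2,2]
  • {1,3,7}:  v_{1} + v_{3} + v_{7} = v_{8} — sig = [3:1]
  • {1,4,6}:  v_{1} + v_{4} + v_{6} = v_{9} — sig = [3:1]
  • {1,7,8}:  v_{1} + v_{7} + v_{8} = v_{2} — sig = [3:1]

Signatures (|P|; sorted positive RHS coefficients), sorted:
    [2:]
    [2:]
    [2:]
    [2:1,1]
    [2:1,1]
    [2:1,1]
    [2:1,1]
    [2:1,1]
    [2:1,1]
    [2:1,1]
    [2:1,1]
    [2:1,3]
    [2:2]
    [2:2]
    [2:2,2]
    [3:1]
    [3:1]
    [3:1]


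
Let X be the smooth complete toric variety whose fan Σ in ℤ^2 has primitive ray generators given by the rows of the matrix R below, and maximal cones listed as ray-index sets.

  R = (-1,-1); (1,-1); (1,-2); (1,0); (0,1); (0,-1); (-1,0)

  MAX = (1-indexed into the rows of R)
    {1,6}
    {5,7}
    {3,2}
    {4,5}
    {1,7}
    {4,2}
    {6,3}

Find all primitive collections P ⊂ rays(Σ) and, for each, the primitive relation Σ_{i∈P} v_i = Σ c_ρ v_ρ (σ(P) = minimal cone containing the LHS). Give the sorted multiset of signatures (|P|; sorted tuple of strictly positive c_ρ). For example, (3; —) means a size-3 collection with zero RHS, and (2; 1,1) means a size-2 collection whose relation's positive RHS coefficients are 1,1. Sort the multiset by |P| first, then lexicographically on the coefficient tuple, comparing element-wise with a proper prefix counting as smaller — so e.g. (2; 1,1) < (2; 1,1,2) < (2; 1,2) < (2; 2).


Minimal non-faces — 14 found among 7 rays, 7 max cones:

  P = {4,7}:  v_{4} + v_{7} = 0  ⟹  sig = (2; —)
  P = {5,6}:  v_{5} + v_{6} = 0  ⟹  sig = (2; —)
  P = {1,4}:  v_{1} + v_{4} = v_{6}  ⟹  sig = (2; 1)
  P = {1,5}:  v_{1} + v_{5} = v_{7}  ⟹  sig = (2; 1)
  P = {2,5}:  v_{2} + v_{5} = v_{4}  ⟹  sig = (2; 1)
  P = {2,6}:  v_{2} + v_{6} = v_{3}  ⟹  sig = (2; 1)
  P = {2,7}:  v_{2} + v_{7} = v_{6}  ⟹  sig = (2; 1)
  P = {3,5}:  v_{3} + v_{5} = v_{2}  ⟹  sig = (2; 1)
  P = {4,6}:  v_{4} + v_{6} = v_{2}  ⟹  sig = (2; 1)
  P = {6,7}:  v_{6} + v_{7} = v_{1}  ⟹  sig = (2; 1)
  P = {1,2}:  v_{1} + v_{2} = 2·v_{6}  ⟹  sig = (2; 2)
  P = {3,4}:  v_{3} + v_{4} = 2·v_{2}  ⟹  sig = (2; 2)
  P = {3,7}:  v_{3} + v_{7} = 2·v_{6}  ⟹  sig = (2; 2)
  P = {1,3}:  v_{1} + v_{3} = 3·v_{6}  ⟹  sig = (2; 3)

Sorted signature multiset PRS(X):
    (2; —)
    (2; —)
    (2; 1)
    (2; 1)
    (2; 1)
    (2; 1)
    (2; 1)
    (2; 1)
    (2; 1)
    (2; 1)
    (2; 2)
    (2; 2)
    (2; 2)
    (2; 3)


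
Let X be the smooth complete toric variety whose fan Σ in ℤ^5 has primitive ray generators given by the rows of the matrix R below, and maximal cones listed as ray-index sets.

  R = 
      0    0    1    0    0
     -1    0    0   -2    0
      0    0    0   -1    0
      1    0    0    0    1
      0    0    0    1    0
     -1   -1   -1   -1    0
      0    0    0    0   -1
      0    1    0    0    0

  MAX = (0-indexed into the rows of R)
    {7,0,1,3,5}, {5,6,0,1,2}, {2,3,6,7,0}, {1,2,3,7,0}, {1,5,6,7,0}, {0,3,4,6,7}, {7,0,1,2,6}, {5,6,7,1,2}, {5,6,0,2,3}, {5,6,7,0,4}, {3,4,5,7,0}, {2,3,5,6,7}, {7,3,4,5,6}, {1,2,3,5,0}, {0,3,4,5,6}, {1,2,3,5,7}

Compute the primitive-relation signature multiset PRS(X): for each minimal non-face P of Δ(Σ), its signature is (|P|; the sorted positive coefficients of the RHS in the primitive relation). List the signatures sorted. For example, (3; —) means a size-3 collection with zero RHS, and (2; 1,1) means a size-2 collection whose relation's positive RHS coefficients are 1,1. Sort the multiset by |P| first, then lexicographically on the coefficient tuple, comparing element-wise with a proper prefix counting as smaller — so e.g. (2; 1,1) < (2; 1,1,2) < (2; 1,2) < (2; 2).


5 minimal non-faces of Δ(Σ) (on 8 rays):

  P = {2,4}:  v_{2} + v_{4} = 0  ⇒ sig = (2; —)
  P = {1,4}:  v_{1} + v_{4} = v_{0} + v_{5} + v_{7}  ⇒ sig = (2; 1,1,1)
  P = {1,3,6}:  v_{1} + v_{3} + v_{6} = 2·v_{2}  ⇒ sig = (3; 2)
  P = {0,2,5,7}:  v_{0} + v_{2} + v_{5} + v_{7} = v_{1}  ⇒ sig = (4; 1)
  P = {0,3,5,6,7}:  v_{0} + v_{3} + v_{5} + v_{6} + v_{7} = v_{2}  ⇒ sig = (5; 1)

Sorted signature multiset PRS(X):
    (2; —)
    (2; 1,1,1)
    (3; 2)
    (4; 1)
    (5; 1)


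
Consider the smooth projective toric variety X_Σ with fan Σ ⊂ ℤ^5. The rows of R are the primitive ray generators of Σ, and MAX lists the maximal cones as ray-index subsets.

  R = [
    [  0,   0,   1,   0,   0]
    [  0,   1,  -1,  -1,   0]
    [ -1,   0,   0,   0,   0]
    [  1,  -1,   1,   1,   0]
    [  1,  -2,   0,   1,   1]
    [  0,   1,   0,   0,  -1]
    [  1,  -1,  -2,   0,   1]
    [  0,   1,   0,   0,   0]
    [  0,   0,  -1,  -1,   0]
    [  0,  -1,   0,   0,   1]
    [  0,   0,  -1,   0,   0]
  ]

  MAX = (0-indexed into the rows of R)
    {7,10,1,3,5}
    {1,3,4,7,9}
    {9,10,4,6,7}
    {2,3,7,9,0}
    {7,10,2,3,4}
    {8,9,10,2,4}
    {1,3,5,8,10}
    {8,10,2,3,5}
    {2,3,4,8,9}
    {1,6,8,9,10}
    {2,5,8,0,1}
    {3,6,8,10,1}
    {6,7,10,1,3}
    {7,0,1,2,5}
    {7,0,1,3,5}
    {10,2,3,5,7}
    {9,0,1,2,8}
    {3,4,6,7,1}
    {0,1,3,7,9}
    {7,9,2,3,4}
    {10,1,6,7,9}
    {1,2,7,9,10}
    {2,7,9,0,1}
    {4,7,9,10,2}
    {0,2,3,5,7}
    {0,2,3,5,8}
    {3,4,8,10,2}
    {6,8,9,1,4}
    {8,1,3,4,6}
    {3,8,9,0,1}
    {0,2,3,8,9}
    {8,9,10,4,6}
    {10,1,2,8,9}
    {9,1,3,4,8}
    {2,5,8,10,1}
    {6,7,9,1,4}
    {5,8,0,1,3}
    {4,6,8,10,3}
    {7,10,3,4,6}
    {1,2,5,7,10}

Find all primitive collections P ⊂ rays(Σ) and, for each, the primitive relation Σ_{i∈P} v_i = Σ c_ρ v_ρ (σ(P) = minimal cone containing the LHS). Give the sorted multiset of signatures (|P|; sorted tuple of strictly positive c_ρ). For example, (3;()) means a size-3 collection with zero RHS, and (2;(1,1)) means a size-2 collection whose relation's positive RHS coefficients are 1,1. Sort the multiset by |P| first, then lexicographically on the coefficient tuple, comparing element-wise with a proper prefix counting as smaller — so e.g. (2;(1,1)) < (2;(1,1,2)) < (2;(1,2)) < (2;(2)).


Σ has 13 primitive collections:

  P={0,10}:  v_{0} + v_{10} = 0  →  sig = (2;())
  P={5,9}:  v_{5} + v_{9} = 0  →  sig = (2;())
  P={7,8}:  v_{7} + v_{8} = v_{1}  →  sig = (2;(1))
  P={0,4}:  v_{0} + v_{4} = v_{3} + v_{9}  →  sig = (2;(1,1))
  P={0,6}:  v_{0} + v_{6} = v_{1} + v_{4}  →  sig = (2;(1,1))
  P={4,5}:  v_{4} + v_{5} = v_{3} + v_{10}  →  sig = (2;(1,1))
  P={5,6}:  v_{5} + v_{6} = v_{1} + v_{3} + 2·v_{10}  →  sig = (2;(1,1,2))
  P={2,6}:  v_{2} + v_{6} = v_{9} + 2·v_{10}  →  sig = (2;(1,2))
  P={1,2,3}:  v_{1} + v_{2} + v_{3} = 0  →  sig = (3;())
  P={1,4,10}:  v_{1} + v_{4} + v_{10} = v_{6}  →  sig = (3;(1))
  P={3,9,10}:  v_{3} + v_{9} + v_{10} = v_{4}  →  sig = (3;(1))
  P={1,2,4}:  v_{1} + v_{2} + v_{4} = v_{9} + v_{10}  →  sig = (3;(1,1))
  P={3,6,9}:  v_{3} + v_{6} + v_{9} = v_{1} + 2·v_{4}  →  sig = (3;(1,2))

so the primitive-relation signature multiset is
{ (2;()) ×2,  (2;(1)),  (2;(1,1)) ×3,  (2;(1,1,2)),  (2;(1,2)),  (3;()),  (3;(1)) ×2,  (3;(1,1)),  (3;(1,2)) }


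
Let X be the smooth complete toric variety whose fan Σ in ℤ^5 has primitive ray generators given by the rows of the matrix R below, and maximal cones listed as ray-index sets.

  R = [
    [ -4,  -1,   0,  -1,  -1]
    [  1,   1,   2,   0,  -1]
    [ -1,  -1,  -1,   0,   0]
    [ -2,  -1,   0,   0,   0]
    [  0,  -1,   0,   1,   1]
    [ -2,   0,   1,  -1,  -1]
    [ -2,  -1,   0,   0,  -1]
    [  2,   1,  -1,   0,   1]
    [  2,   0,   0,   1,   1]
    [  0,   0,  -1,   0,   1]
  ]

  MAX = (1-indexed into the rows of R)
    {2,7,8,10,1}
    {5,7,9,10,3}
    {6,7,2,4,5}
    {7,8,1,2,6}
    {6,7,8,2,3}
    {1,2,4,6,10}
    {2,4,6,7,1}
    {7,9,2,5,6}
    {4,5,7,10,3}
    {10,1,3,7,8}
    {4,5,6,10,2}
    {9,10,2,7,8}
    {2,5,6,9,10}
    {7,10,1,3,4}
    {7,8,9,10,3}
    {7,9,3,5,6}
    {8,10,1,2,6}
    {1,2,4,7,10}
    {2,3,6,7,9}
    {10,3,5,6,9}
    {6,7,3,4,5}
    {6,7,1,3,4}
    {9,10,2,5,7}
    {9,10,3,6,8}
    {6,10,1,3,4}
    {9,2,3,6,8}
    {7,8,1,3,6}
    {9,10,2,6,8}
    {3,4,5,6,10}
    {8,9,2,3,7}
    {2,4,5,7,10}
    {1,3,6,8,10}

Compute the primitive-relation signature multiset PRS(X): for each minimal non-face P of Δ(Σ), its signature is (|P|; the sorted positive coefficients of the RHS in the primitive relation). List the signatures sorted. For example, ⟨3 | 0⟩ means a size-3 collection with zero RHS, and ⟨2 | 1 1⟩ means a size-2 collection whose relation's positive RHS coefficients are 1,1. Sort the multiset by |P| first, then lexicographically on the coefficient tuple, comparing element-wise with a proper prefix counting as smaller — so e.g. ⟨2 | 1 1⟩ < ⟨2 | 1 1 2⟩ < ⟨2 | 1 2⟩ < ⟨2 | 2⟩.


11 collections generate NE(X_Σ); each relation:

  {1,9}:  v_{1} + v_{9} = v_{4}  so sig = ⟨2 | 1⟩
  {4,8}:  v_{4} + v_{8} = v_{10}  so sig = ⟨2 | 1⟩
  {4,9}:  v_{4} + v_{9} = v_{5}  so sig = ⟨2 | 1⟩
  {5,8}:  v_{5} + v_{8} = v_{9} + v_{10}  so sig = ⟨2 | 1 1⟩
  {1,5}:  v_{1} + v_{5} = 2·v_{4}  so sig = ⟨2 | 2⟩
  {2,3,10}:  v_{2} + v_{3} + v_{10} = 0  so sig = ⟨3 | 0⟩
  {6,7,10}:  v_{6} + v_{7} + v_{10} = v_{1}  so sig = ⟨3 | 1⟩
  {1,2,3}:  v_{1} + v_{2} + v_{3} = v_{6} + v_{7}  so sig = ⟨3 | 1 1⟩
  {2,3,4}:  v_{2} + v_{3} + v_{4} = v_{6} + v_{7} + v_{9}  so sig = ⟨3 | 1 1 1⟩
  {2,3,5}:  v_{2} + v_{3} + v_{5} = v_{6} + v_{7} + 2·v_{9}  so sig = ⟨3 | 1 1 2⟩
  {6,7,8,9}:  v_{6} + v_{7} + v_{8} + v_{9} = 0  so sig = ⟨4 | 0⟩

Signatures (|P|; sorted positive RHS coefficients), sorted:
    ⟨2 | 1⟩
    ⟨2 | 1⟩
    ⟨2 | 1⟩
    ⟨2 | 1 1⟩
    ⟨2 | 2⟩
    ⟨3 | 0⟩
    ⟨3 | 1⟩
    ⟨3 | 1 1⟩
    ⟨3 | 1 1 1⟩
    ⟨3 | 1 1 2⟩
    ⟨4 | 0⟩


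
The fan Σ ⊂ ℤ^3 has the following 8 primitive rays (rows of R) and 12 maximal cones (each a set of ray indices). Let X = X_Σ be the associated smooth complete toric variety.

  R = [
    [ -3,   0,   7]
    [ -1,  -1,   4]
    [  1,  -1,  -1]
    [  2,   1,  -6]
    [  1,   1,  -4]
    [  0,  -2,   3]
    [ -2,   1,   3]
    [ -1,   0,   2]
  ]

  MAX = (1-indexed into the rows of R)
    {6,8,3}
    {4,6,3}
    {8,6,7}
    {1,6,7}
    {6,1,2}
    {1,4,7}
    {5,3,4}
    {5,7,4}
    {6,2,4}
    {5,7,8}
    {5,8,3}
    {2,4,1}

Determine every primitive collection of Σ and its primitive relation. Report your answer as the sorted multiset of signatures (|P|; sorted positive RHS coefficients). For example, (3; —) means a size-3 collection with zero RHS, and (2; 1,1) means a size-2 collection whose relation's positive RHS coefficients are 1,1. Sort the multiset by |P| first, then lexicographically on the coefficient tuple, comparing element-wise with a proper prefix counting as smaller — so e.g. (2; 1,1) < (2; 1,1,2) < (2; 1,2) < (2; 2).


12 minimal non-faces of Δ(Σ) (on 8 rays):

  {2,5}:  v_{2} + v_{5} = 0 ; sig = (2; —)
  {1,5}:  v_{1} + v_{5} = v_{7} ; sig = (2; 1)
  {2,3}:  v_{2} + v_{3} = v_{6} ; sig = (2; 1)
  {2,7}:  v_{2} + v_{7} = v_{1} ; sig = (2; 1)
  {3,7}:  v_{3} + v_{7} = v_{8} ; sig = (2; 1)
  {4,8}:  v_{4} + v_{8} = v_{5} ; sig = (2; 1)
  {5,6}:  v_{5} + v_{6} = v_{3} ; sig = (2; 1)
  {1,3}:  v_{1} + v_{3} = v_{6} + v_{7} ; sig = (2; 1,1)
  {2,8}:  v_{2} + v_{8} = v_{6} + v_{7} ; sig = (2; 1,1)
  {1,8}:  v_{1} + v_{8} = v_{6} + 2·v_{7} ; sig = (2; 1,2)
  {4,6,7}:  v_{4} + v_{6} + v_{7} = 0 ; sig = (3; —)
  {1,4,6}:  v_{1} + v_{4} + v_{6} = v_{2} ; sig = (3; 1)

Hence PRS(X_Σ) =
[(2; —), (2; 1), (2; 1), (2; 1), (2; 1), (2; 1), (2; 1), (2; 1,1), (2; 1,1), (2; 1,2), (3; —), (3; 1)]


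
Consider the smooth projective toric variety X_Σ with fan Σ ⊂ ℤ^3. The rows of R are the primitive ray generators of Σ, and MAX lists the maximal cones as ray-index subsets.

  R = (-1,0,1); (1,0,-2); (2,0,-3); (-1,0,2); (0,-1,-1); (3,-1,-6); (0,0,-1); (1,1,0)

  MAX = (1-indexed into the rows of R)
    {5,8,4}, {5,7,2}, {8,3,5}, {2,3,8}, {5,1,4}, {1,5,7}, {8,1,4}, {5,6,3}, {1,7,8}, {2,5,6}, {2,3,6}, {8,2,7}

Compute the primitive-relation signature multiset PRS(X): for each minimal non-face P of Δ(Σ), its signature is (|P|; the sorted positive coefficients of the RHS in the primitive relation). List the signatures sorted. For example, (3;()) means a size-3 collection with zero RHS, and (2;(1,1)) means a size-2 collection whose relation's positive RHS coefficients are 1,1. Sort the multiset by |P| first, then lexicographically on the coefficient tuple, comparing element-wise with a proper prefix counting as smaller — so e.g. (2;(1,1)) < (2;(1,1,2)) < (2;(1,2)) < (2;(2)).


Σ has 14 primitive collections:

  P = {2,4}:  v_{2} + v_{4} = 0 ; sig = (2;())
  P = {1,2}:  v_{1} + v_{2} = v_{7} ; sig = (2;(1))
  P = {1,3}:  v_{1} + v_{3} = v_{2} ; sig = (2;(1))
  P = {4,7}:  v_{4} + v_{7} = v_{1} ; sig = (2;(1))
  P = {3,4}:  v_{3} + v_{4} = v_{5} + v_{8} ; sig = (2;(1,1))
  P = {4,6}:  v_{4} + v_{6} = v_{3} + v_{5} ; sig = (2;(1,1))
  P = {1,6}:  v_{1} + v_{6} = 2·v_{2} + v_{5} ; sig = (2;(1,2))
  P = {6,7}:  v_{6} + v_{7} = 3·v_{2} + v_{5} ; sig = (2;(1,3))
  P = {3,7}:  v_{3} + v_{7} = 2·v_{2} ; sig = (2;(2))
  P = {6,8}:  v_{6} + v_{8} = 2·v_{3} ; sig = (2;(2))
  P = {1,5,8}:  v_{1} + v_{5} + v_{8} = 0 ; sig = (3;())
  P = {2,3,5}:  v_{2} + v_{3} + v_{5} = v_{6} ; sig = (3;(1))
  P = {2,5,8}:  v_{2} + v_{5} + v_{8} = v_{3} ; sig = (3;(1))
  P = {5,7,8}:  v_{5} + v_{7} + v_{8} = v_{2} ; sig = (3;(1))

Sorted signature multiset PRS(X):
[(2;()), (2;(1)), (2;(1)), (2;(1)), (2;(1,1)), (2;(1,1)), (2;(1,2)), (2;(1,3)), (2;(2)), (2;(2)), (3;()), (3;(1)), (3;(1)), (3;(1))]
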